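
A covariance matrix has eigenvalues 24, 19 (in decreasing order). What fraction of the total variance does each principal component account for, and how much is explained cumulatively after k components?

Step 1 — total variance = trace(Sigma) = Σ λ_i = 24 + 19 = 43.

Step 2 — fraction explained by component i = λ_i / Σ λ:
  PC1: 24/43 = 0.5581
  PC2: 19/43 = 0.4419

Step 3 — cumulative fraction after k components = (λ_1 + ... + λ_k) / Σ λ:
  k = 1: 24/43 = 0.5581
  k = 2: (24 + 19)/43 = 43/43 = 1

Summary (fraction, with percent):

explained: PC1 0.5581 (55.81%), PC2 0.4419 (44.19%);  cumulative: 0.5581, 1


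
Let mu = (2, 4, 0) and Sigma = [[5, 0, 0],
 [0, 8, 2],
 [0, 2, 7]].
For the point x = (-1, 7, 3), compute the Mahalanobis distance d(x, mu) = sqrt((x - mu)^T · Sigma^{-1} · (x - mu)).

Step 1 — centre the observation: (x - mu) = (-3, 3, 3).

Step 2 — invert Sigma (cofactor / det for 3×3, or solve directly):
  Sigma^{-1} = [[0.2, 0, 0],
 [0, 0.1346, -0.0385],
 [0, -0.0385, 0.1538]].

Step 3 — form the quadratic (x - mu)^T · Sigma^{-1} · (x - mu):
  Sigma^{-1} · (x - mu) = (-0.6, 0.2885, 0.3462).
  (x - mu)^T · [Sigma^{-1} · (x - mu)] = (-3)·(-0.6) + (3)·(0.2885) + (3)·(0.3462) = 3.7038.

Step 4 — take square root: d = √(3.7038) ≈ 1.9245.

d(x, mu) = √(3.7038) ≈ 1.9245


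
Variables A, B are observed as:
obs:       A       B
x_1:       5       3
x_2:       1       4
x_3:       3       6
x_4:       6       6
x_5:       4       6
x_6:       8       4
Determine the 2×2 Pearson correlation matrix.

Step 1 — column means:
  mean(A) = (5 + 1 + 3 + 6 + 4 + 8) / 6 = 27/6 = 4.5
  mean(B) = (3 + 4 + 6 + 6 + 6 + 4) / 6 = 29/6 = 4.8333

Step 2 — sample variances and covariances s[i,j] = (1/(n-1)) · Σ_k (x_{k,i} - mean_i) · (x_{k,j} - mean_j), with n-1 = 5:
  s[A,A] = ((0.5)·(0.5) + (-3.5)·(-3.5) + (-1.5)·(-1.5) + (1.5)·(1.5) + (-0.5)·(-0.5) + (3.5)·(3.5)) / 5 = 29.5/5 = 5.9
  s[A,B] = ((0.5)·(-1.8333) + (-3.5)·(-0.8333) + (-1.5)·(1.1667) + (1.5)·(1.1667) + (-0.5)·(1.1667) + (3.5)·(-0.8333)) / 5 = -1.5/5 = -0.3
  s[B,B] = ((-1.8333)·(-1.8333) + (-0.8333)·(-0.8333) + (1.1667)·(1.1667) + (1.1667)·(1.1667) + (1.1667)·(1.1667) + (-0.8333)·(-0.8333)) / 5 = 8.8333/5 = 1.7667
  Sample standard deviations s_i = √(s[i,i]):
  s(A) = √(5.9) = 2.429
  s(B) = √(1.7667) = 1.3292

Step 3 — r_{ij} = s_{ij} / (s_i · s_j):
  r[A,A] = 1 (diagonal).
  r[A,B] = -0.3 / (2.429 · 1.3292) = -0.3 / 3.2285 = -0.0929
  r[B,B] = 1 (diagonal).

R is symmetric with unit diagonal. Assembling:

R = [[1, -0.0929],
 [-0.0929, 1]]


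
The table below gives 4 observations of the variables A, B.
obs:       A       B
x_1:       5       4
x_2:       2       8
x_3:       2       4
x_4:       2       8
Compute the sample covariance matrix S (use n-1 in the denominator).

Step 1 — column means:
  mean(A) = (5 + 2 + 2 + 2) / 4 = 11/4 = 2.75
  mean(B) = (4 + 8 + 4 + 8) / 4 = 24/4 = 6

Step 2 — sample covariance S[i,j] = (1/(n-1)) · Σ_k (x_{k,i} - mean_i) · (x_{k,j} - mean_j), with n-1 = 3.
  S[A,A] = ((2.25)·(2.25) + (-0.75)·(-0.75) + (-0.75)·(-0.75) + (-0.75)·(-0.75)) / 3 = 6.75/3 = 2.25
  S[A,B] = ((2.25)·(-2) + (-0.75)·(2) + (-0.75)·(-2) + (-0.75)·(2)) / 3 = -6/3 = -2
  S[B,B] = ((-2)·(-2) + (2)·(2) + (-2)·(-2) + (2)·(2)) / 3 = 16/3 = 5.3333

S is symmetric (S[j,i] = S[i,j]). Assembling:

S = [[2.25, -2],
 [-2, 5.3333]]


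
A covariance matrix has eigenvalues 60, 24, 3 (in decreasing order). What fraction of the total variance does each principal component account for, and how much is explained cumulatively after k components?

Step 1 — total variance = trace(Sigma) = Σ λ_i = 60 + 24 + 3 = 87.

Step 2 — fraction explained by component i = λ_i / Σ λ:
  PC1: 60/87 = 0.6897
  PC2: 24/87 = 0.2759
  PC3: 3/87 = 0.0345

Step 3 — cumulative fraction after k components = (λ_1 + ... + λ_k) / Σ λ:
  k = 1: 60/87 = 0.6897
  k = 2: (60 + 24)/87 = 84/87 = 0.9655
  k = 3: (60 + 24 + 3)/87 = 87/87 = 1

Summary (fraction, with percent):

explained: PC1 0.6897 (68.97%), PC2 0.2759 (27.59%), PC3 0.0345 (3.45%);  cumulative: 0.6897, 0.9655, 1


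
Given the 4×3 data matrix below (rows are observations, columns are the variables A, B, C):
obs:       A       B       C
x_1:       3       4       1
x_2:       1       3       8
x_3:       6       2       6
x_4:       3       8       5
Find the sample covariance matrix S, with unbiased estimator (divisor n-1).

Step 1 — column means:
  mean(A) = (3 + 1 + 6 + 3) / 4 = 13/4 = 3.25
  mean(B) = (4 + 3 + 2 + 8) / 4 = 17/4 = 4.25
  mean(C) = (1 + 8 + 6 + 5) / 4 = 20/4 = 5

Step 2 — sample covariance S[i,j] = (1/(n-1)) · Σ_k (x_{k,i} - mean_i) · (x_{k,j} - mean_j), with n-1 = 3.
  S[A,A] = ((-0.25)·(-0.25) + (-2.25)·(-2.25) + (2.75)·(2.75) + (-0.25)·(-0.25)) / 3 = 12.75/3 = 4.25
  S[A,B] = ((-0.25)·(-0.25) + (-2.25)·(-1.25) + (2.75)·(-2.25) + (-0.25)·(3.75)) / 3 = -4.25/3 = -1.4167
  S[A,C] = ((-0.25)·(-4) + (-2.25)·(3) + (2.75)·(1) + (-0.25)·(0)) / 3 = -3/3 = -1
  S[B,B] = ((-0.25)·(-0.25) + (-1.25)·(-1.25) + (-2.25)·(-2.25) + (3.75)·(3.75)) / 3 = 20.75/3 = 6.9167
  S[B,C] = ((-0.25)·(-4) + (-1.25)·(3) + (-2.25)·(1) + (3.75)·(0)) / 3 = -5/3 = -1.6667
  S[C,C] = ((-4)·(-4) + (3)·(3) + (1)·(1) + (0)·(0)) / 3 = 26/3 = 8.6667

S is symmetric (S[j,i] = S[i,j]). Assembling:

S = [[4.25, -1.4167, -1],
 [-1.4167, 6.9167, -1.6667],
 [-1, -1.6667, 8.6667]]


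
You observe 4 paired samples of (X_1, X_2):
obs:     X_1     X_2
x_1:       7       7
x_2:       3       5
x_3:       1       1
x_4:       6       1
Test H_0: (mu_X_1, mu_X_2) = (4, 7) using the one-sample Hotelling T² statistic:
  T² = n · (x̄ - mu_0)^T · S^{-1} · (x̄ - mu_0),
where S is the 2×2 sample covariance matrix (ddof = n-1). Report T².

Step 1 — sample mean vector:
  mean(X_1) = (7 + 3 + 1 + 6) / 4 = 17/4 = 4.25
  mean(X_2) = (7 + 5 + 1 + 1) / 4 = 14/4 = 3.5
  x̄ = (4.25, 3.5),  deviation x̄ - mu_0 = (4.25, 3.5) - (4, 7) = (0.25, -3.5).

Step 2 — sample covariance matrix, S[i,j] = (1/(n-1)) · Σ_k (x_{k,i} - mean_i) · (x_{k,j} - mean_j), divisor n-1 = 3:
  S[X_1,X_1] = ((2.75)·(2.75) + (-1.25)·(-1.25) + (-3.25)·(-3.25) + (1.75)·(1.75)) / 3 = 22.75/3 = 7.5833
  S[X_1,X_2] = ((2.75)·(3.5) + (-1.25)·(1.5) + (-3.25)·(-2.5) + (1.75)·(-2.5)) / 3 = 11.5/3 = 3.8333
  S[X_2,X_2] = ((3.5)·(3.5) + (1.5)·(1.5) + (-2.5)·(-2.5) + (-2.5)·(-2.5)) / 3 = 27/3 = 9
  S = [[7.5833, 3.8333],
 [3.8333, 9]].

Step 3 — invert S. det(S) = 7.5833·9 - (3.8333)² = 53.5556.
  S^{-1} = (1/det) · [[d, -b], [-b, a]] = [[0.168, -0.0716],
 [-0.0716, 0.1416]].

Step 4 — quadratic form (x̄ - mu_0)^T · S^{-1} · (x̄ - mu_0):
  S^{-1} · (x̄ - mu_0) = (0.2925, -0.5135),
  (x̄ - mu_0)^T · [...] = (0.25)·(0.2925) + (-3.5)·(-0.5135) = 1.8703.

Step 5 — scale by n: T² = 4 · 1.8703 = 7.4813.

T² ≈ 7.4813


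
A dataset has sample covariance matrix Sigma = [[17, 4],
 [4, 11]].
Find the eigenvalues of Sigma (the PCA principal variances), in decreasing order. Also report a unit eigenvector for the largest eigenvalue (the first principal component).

Step 1 — characteristic polynomial of 2×2 Sigma:
  det(Sigma - λI) = λ² - trace · λ + det = 0.
  trace = 17 + 11 = 28, det = 17·11 - (4)² = 171.
Step 2 — discriminant:
  Δ = trace² - 4·det = 784 - 684 = 100.
Step 3 — eigenvalues:
  λ = (trace ± √Δ)/2 = (28 ± 10)/2,
  λ_1 = 19,  λ_2 = 9.

Step 4 — unit eigenvector for λ_1: solve (Sigma - λ_1 I)v = 0. First row:
  (17 - 19)·v_x + (4)·v_y = 0, i.e. (-2)·v_x + (4)·v_y = 0,
  so v ∝ (b, λ_1 - a) = (4, 2) = u.
  ||u|| = √((4)² + (2)²) = √(20) ≈ 4.4721,
  v_1 = u/||u|| ≈ (0.8944, 0.4472) (||v_1|| = 1).

λ_1 = 19,  λ_2 = 9;  v_1 ≈ (0.8944, 0.4472)


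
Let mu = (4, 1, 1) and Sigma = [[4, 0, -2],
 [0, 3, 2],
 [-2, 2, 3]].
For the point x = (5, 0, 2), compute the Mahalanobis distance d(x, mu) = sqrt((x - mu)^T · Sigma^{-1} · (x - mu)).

Step 1 — centre the observation: (x - mu) = (1, -1, 1).

Step 2 — invert Sigma (cofactor / det for 3×3, or solve directly):
  Sigma^{-1} = [[0.625, -0.5, 0.75],
 [-0.5, 1, -1],
 [0.75, -1, 1.5]].

Step 3 — form the quadratic (x - mu)^T · Sigma^{-1} · (x - mu):
  Sigma^{-1} · (x - mu) = (1.875, -2.5, 3.25).
  (x - mu)^T · [Sigma^{-1} · (x - mu)] = (1)·(1.875) + (-1)·(-2.5) + (1)·(3.25) = 7.625.

Step 4 — take square root: d = √(7.625) ≈ 2.7613.

d(x, mu) = √(7.625) ≈ 2.7613


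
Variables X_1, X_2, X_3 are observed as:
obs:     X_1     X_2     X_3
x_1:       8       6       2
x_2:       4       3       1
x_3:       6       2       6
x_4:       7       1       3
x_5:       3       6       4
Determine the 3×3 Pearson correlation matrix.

Step 1 — column means:
  mean(X_1) = (8 + 4 + 6 + 7 + 3) / 5 = 28/5 = 5.6
  mean(X_2) = (6 + 3 + 2 + 1 + 6) / 5 = 18/5 = 3.6
  mean(X_3) = (2 + 1 + 6 + 3 + 4) / 5 = 16/5 = 3.2

Step 2 — sample variances and covariances s[i,j] = (1/(n-1)) · Σ_k (x_{k,i} - mean_i) · (x_{k,j} - mean_j), with n-1 = 4:
  s[X_1,X_1] = ((2.4)·(2.4) + (-1.6)·(-1.6) + (0.4)·(0.4) + (1.4)·(1.4) + (-2.6)·(-2.6)) / 4 = 17.2/4 = 4.3
  s[X_1,X_2] = ((2.4)·(2.4) + (-1.6)·(-0.6) + (0.4)·(-1.6) + (1.4)·(-2.6) + (-2.6)·(2.4)) / 4 = -3.8/4 = -0.95
  s[X_1,X_3] = ((2.4)·(-1.2) + (-1.6)·(-2.2) + (0.4)·(2.8) + (1.4)·(-0.2) + (-2.6)·(0.8)) / 4 = -0.6/4 = -0.15
  s[X_2,X_2] = ((2.4)·(2.4) + (-0.6)·(-0.6) + (-1.6)·(-1.6) + (-2.6)·(-2.6) + (2.4)·(2.4)) / 4 = 21.2/4 = 5.3
  s[X_2,X_3] = ((2.4)·(-1.2) + (-0.6)·(-2.2) + (-1.6)·(2.8) + (-2.6)·(-0.2) + (2.4)·(0.8)) / 4 = -3.6/4 = -0.9
  s[X_3,X_3] = ((-1.2)·(-1.2) + (-2.2)·(-2.2) + (2.8)·(2.8) + (-0.2)·(-0.2) + (0.8)·(0.8)) / 4 = 14.8/4 = 3.7
  Sample standard deviations s_i = √(s[i,i]):
  s(X_1) = √(4.3) = 2.0736
  s(X_2) = √(5.3) = 2.3022
  s(X_3) = √(3.7) = 1.9235

Step 3 — r_{ij} = s_{ij} / (s_i · s_j):
  r[X_1,X_1] = 1 (diagonal).
  r[X_1,X_2] = -0.95 / (2.0736 · 2.3022) = -0.95 / 4.7739 = -0.199
  r[X_1,X_3] = -0.15 / (2.0736 · 1.9235) = -0.15 / 3.9887 = -0.0376
  r[X_2,X_2] = 1 (diagonal).
  r[X_2,X_3] = -0.9 / (2.3022 · 1.9235) = -0.9 / 4.4283 = -0.2032
  r[X_3,X_3] = 1 (diagonal).

R is symmetric with unit diagonal. Assembling:

R = [[1, -0.199, -0.0376],
 [-0.199, 1, -0.2032],
 [-0.0376, -0.2032, 1]]


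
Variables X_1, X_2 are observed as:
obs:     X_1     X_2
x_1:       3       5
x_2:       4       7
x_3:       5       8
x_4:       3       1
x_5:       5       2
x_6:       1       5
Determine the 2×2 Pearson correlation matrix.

Step 1 — column means:
  mean(X_1) = (3 + 4 + 5 + 3 + 5 + 1) / 6 = 21/6 = 3.5
  mean(X_2) = (5 + 7 + 8 + 1 + 2 + 5) / 6 = 28/6 = 4.6667

Step 2 — sample variances and covariances s[i,j] = (1/(n-1)) · Σ_k (x_{k,i} - mean_i) · (x_{k,j} - mean_j), with n-1 = 5:
  s[X_1,X_1] = ((-0.5)·(-0.5) + (0.5)·(0.5) + (1.5)·(1.5) + (-0.5)·(-0.5) + (1.5)·(1.5) + (-2.5)·(-2.5)) / 5 = 11.5/5 = 2.3
  s[X_1,X_2] = ((-0.5)·(0.3333) + (0.5)·(2.3333) + (1.5)·(3.3333) + (-0.5)·(-3.6667) + (1.5)·(-2.6667) + (-2.5)·(0.3333)) / 5 = 3/5 = 0.6
  s[X_2,X_2] = ((0.3333)·(0.3333) + (2.3333)·(2.3333) + (3.3333)·(3.3333) + (-3.6667)·(-3.6667) + (-2.6667)·(-2.6667) + (0.3333)·(0.3333)) / 5 = 37.3333/5 = 7.4667
  Sample standard deviations s_i = √(s[i,i]):
  s(X_1) = √(2.3) = 1.5166
  s(X_2) = √(7.4667) = 2.7325

Step 3 — r_{ij} = s_{ij} / (s_i · s_j):
  r[X_1,X_1] = 1 (diagonal).
  r[X_1,X_2] = 0.6 / (1.5166 · 2.7325) = 0.6 / 4.1441 = 0.1448
  r[X_2,X_2] = 1 (diagonal).

R is symmetric with unit diagonal. Assembling:

R = [[1, 0.1448],
 [0.1448, 1]]


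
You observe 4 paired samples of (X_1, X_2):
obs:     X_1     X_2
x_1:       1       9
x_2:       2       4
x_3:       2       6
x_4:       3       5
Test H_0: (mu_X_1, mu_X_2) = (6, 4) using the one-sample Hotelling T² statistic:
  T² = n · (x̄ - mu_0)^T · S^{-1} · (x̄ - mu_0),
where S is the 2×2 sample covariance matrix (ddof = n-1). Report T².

Step 1 — sample mean vector:
  mean(X_1) = (1 + 2 + 2 + 3) / 4 = 8/4 = 2
  mean(X_2) = (9 + 4 + 6 + 5) / 4 = 24/4 = 6
  x̄ = (2, 6),  deviation x̄ - mu_0 = (2, 6) - (6, 4) = (-4, 2).

Step 2 — sample covariance matrix, S[i,j] = (1/(n-1)) · Σ_k (x_{k,i} - mean_i) · (x_{k,j} - mean_j), divisor n-1 = 3:
  S[X_1,X_1] = ((-1)·(-1) + (0)·(0) + (0)·(0) + (1)·(1)) / 3 = 2/3 = 0.6667
  S[X_1,X_2] = ((-1)·(3) + (0)·(-2) + (0)·(0) + (1)·(-1)) / 3 = -4/3 = -1.3333
  S[X_2,X_2] = ((3)·(3) + (-2)·(-2) + (0)·(0) + (-1)·(-1)) / 3 = 14/3 = 4.6667
  S = [[0.6667, -1.3333],
 [-1.3333, 4.6667]].

Step 3 — invert S. det(S) = 0.6667·4.6667 - (-1.3333)² = 1.3333.
  S^{-1} = (1/det) · [[d, -b], [-b, a]] = [[3.5, 1],
 [1, 0.5]].

Step 4 — quadratic form (x̄ - mu_0)^T · S^{-1} · (x̄ - mu_0):
  S^{-1} · (x̄ - mu_0) = (-12, -3),
  (x̄ - mu_0)^T · [...] = (-4)·(-12) + (2)·(-3) = 42.

Step 5 — scale by n: T² = 4 · 42 = 168.

T² ≈ 168


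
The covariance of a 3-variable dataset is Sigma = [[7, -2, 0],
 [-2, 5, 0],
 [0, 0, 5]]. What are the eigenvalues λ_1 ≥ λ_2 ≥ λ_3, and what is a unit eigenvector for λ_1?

Step 1 — characteristic polynomial p(λ) = det(λI - Sigma) = λ³ - tr·λ² + c_1·λ - det, where tr = trace, c_1 = sum of the principal 2×2 minors, det = det(Sigma):
  tr = 7 + 5 + 5 = 17,
  c_1 = (7·5 - (-2)²) + (7·5 - (0)²) + (5·5 - (0)²) = 31 + 35 + 25 = 91,
  det = 7·(5·5 - (0)²) - (-2)·((-2)·5 - (0)·(0)) + (0)·((-2)·(0) - 5·(0)) = 7·(25) - (-2)·(-10) + (0)·(0) = 155.
  So p(λ) = λ³ - 17λ² + 91λ - 155.
Step 2 — look for an integer root (rational root theorem: any rational root is an integer divisor of 155). Testing λ = 5:
  p(5) = 125 - 425 + 455 - 155 = 0  ✓
  Dividing out (λ - 5): p(λ) = (λ - 5)(λ² - 12λ + 31).
Step 3 — remaining eigenvalues from the quadratic λ² - 12λ + 31 = 0:
  Δ = 12² - 4·31 = 144 - 124 = 20,  λ = (12 ± √20)/2 = (12 ± 4.4721)/2 ≈ 8.2361 or 3.7639.
  Sorted: λ_1 = 8.2361,  λ_2 = 5,  λ_3 = 3.7639  (check: sum = 17 = tr ✓).

Step 4 — unit eigenvector for λ_1 ≈ 8.2361: v spans the null space of (Sigma - λ_1 I), whose rows are
  r_1 = (-1.2361, -2, 0),  r_2 = (-2, -3.2361, 0),  r_3 = (0, 0, -3.2361).
  v is orthogonal to every row, so take v ∝ r_1 × r_3 = ((-2)·(-3.2361) - (0)·(0), (0)·(0) - (-1.2361)·(-3.2361), (-1.2361)·(0) - (-2)·(0)) ≈ (6.4721, -4, 0).
  Let u = (6.4721, -4, 0).
  ||u|| = √((6.4721)² + (-4)² + (0)²) = √(57.8885) ≈ 7.6085,  v_1 = u/||u|| ≈ (0.8507, -0.5257, 0) (||v_1|| = 1).

λ_1 = 8.2361,  λ_2 = 5,  λ_3 = 3.7639;  v_1 ≈ (0.8507, -0.5257, 0)


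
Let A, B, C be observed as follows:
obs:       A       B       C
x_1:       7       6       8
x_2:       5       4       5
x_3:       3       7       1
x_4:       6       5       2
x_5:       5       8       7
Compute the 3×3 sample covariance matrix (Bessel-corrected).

Step 1 — column means:
  mean(A) = (7 + 5 + 3 + 6 + 5) / 5 = 26/5 = 5.2
  mean(B) = (6 + 4 + 7 + 5 + 8) / 5 = 30/5 = 6
  mean(C) = (8 + 5 + 1 + 2 + 7) / 5 = 23/5 = 4.6

Step 2 — sample covariance S[i,j] = (1/(n-1)) · Σ_k (x_{k,i} - mean_i) · (x_{k,j} - mean_j), with n-1 = 4.
  S[A,A] = ((1.8)·(1.8) + (-0.2)·(-0.2) + (-2.2)·(-2.2) + (0.8)·(0.8) + (-0.2)·(-0.2)) / 4 = 8.8/4 = 2.2
  S[A,B] = ((1.8)·(0) + (-0.2)·(-2) + (-2.2)·(1) + (0.8)·(-1) + (-0.2)·(2)) / 4 = -3/4 = -0.75
  S[A,C] = ((1.8)·(3.4) + (-0.2)·(0.4) + (-2.2)·(-3.6) + (0.8)·(-2.6) + (-0.2)·(2.4)) / 4 = 11.4/4 = 2.85
  S[B,B] = ((0)·(0) + (-2)·(-2) + (1)·(1) + (-1)·(-1) + (2)·(2)) / 4 = 10/4 = 2.5
  S[B,C] = ((0)·(3.4) + (-2)·(0.4) + (1)·(-3.6) + (-1)·(-2.6) + (2)·(2.4)) / 4 = 3/4 = 0.75
  S[C,C] = ((3.4)·(3.4) + (0.4)·(0.4) + (-3.6)·(-3.6) + (-2.6)·(-2.6) + (2.4)·(2.4)) / 4 = 37.2/4 = 9.3

S is symmetric (S[j,i] = S[i,j]). Assembling:

S = [[2.2, -0.75, 2.85],
 [-0.75, 2.5, 0.75],
 [2.85, 0.75, 9.3]]


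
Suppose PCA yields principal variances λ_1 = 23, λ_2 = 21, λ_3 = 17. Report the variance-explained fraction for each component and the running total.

Step 1 — total variance = trace(Sigma) = Σ λ_i = 23 + 21 + 17 = 61.

Step 2 — fraction explained by component i = λ_i / Σ λ:
  PC1: 23/61 = 0.377
  PC2: 21/61 = 0.3443
  PC3: 17/61 = 0.2787

Step 3 — cumulative fraction after k components = (λ_1 + ... + λ_k) / Σ λ:
  k = 1: 23/61 = 0.377
  k = 2: (23 + 21)/61 = 44/61 = 0.7213
  k = 3: (23 + 21 + 17)/61 = 61/61 = 1

Summary (fraction, with percent):

explained: PC1 0.377 (37.7%), PC2 0.3443 (34.43%), PC3 0.2787 (27.87%);  cumulative: 0.377, 0.7213, 1


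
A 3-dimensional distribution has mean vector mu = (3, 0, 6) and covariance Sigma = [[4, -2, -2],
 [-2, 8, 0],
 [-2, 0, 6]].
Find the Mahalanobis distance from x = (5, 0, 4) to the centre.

Step 1 — centre the observation: (x - mu) = (2, 0, -2).

Step 2 — invert Sigma (cofactor / det for 3×3, or solve directly):
  Sigma^{-1} = [[0.3529, 0.0882, 0.1176],
 [0.0882, 0.1471, 0.0294],
 [0.1176, 0.0294, 0.2059]].

Step 3 — form the quadratic (x - mu)^T · Sigma^{-1} · (x - mu):
  Sigma^{-1} · (x - mu) = (0.4706, 0.1176, -0.1765).
  (x - mu)^T · [Sigma^{-1} · (x - mu)] = (2)·(0.4706) + (0)·(0.1176) + (-2)·(-0.1765) = 1.2941.

Step 4 — take square root: d = √(1.2941) ≈ 1.1376.

d(x, mu) = √(1.2941) ≈ 1.1376


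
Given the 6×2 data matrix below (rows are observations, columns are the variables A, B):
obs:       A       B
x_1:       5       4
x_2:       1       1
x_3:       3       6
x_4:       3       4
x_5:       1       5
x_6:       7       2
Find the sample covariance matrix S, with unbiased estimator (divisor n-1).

Step 1 — column means:
  mean(A) = (5 + 1 + 3 + 3 + 1 + 7) / 6 = 20/6 = 3.3333
  mean(B) = (4 + 1 + 6 + 4 + 5 + 2) / 6 = 22/6 = 3.6667

Step 2 — sample covariance S[i,j] = (1/(n-1)) · Σ_k (x_{k,i} - mean_i) · (x_{k,j} - mean_j), with n-1 = 5.
  S[A,A] = ((1.6667)·(1.6667) + (-2.3333)·(-2.3333) + (-0.3333)·(-0.3333) + (-0.3333)·(-0.3333) + (-2.3333)·(-2.3333) + (3.6667)·(3.6667)) / 5 = 27.3333/5 = 5.4667
  S[A,B] = ((1.6667)·(0.3333) + (-2.3333)·(-2.6667) + (-0.3333)·(2.3333) + (-0.3333)·(0.3333) + (-2.3333)·(1.3333) + (3.6667)·(-1.6667)) / 5 = -3.3333/5 = -0.6667
  S[B,B] = ((0.3333)·(0.3333) + (-2.6667)·(-2.6667) + (2.3333)·(2.3333) + (0.3333)·(0.3333) + (1.3333)·(1.3333) + (-1.6667)·(-1.6667)) / 5 = 17.3333/5 = 3.4667

S is symmetric (S[j,i] = S[i,j]). Assembling:

S = [[5.4667, -0.6667],
 [-0.6667, 3.4667]]


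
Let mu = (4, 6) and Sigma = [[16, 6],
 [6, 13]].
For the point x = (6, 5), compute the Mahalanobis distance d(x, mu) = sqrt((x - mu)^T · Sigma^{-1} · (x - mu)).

Step 1 — centre the observation: (x - mu) = (2, -1).

Step 2 — invert Sigma. det(Sigma) = 16·13 - (6)² = 172.
  Sigma^{-1} = (1/det) · [[d, -b], [-b, a]] = [[0.0756, -0.0349],
 [-0.0349, 0.093]].

Step 3 — form the quadratic (x - mu)^T · Sigma^{-1} · (x - mu):
  Sigma^{-1} · (x - mu) = (0.186, -0.1628).
  (x - mu)^T · [Sigma^{-1} · (x - mu)] = (2)·(0.186) + (-1)·(-0.1628) = 0.5349.

Step 4 — take square root: d = √(0.5349) ≈ 0.7314.

d(x, mu) = √(0.5349) ≈ 0.7314


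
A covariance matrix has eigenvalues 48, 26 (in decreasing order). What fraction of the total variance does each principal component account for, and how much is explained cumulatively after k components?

Step 1 — total variance = trace(Sigma) = Σ λ_i = 48 + 26 = 74.

Step 2 — fraction explained by component i = λ_i / Σ λ:
  PC1: 48/74 = 0.6486
  PC2: 26/74 = 0.3514

Step 3 — cumulative fraction after k components = (λ_1 + ... + λ_k) / Σ λ:
  k = 1: 48/74 = 0.6486
  k = 2: (48 + 26)/74 = 74/74 = 1

Summary (fraction, with percent):

explained: PC1 0.6486 (64.86%), PC2 0.3514 (35.14%);  cumulative: 0.6486, 1


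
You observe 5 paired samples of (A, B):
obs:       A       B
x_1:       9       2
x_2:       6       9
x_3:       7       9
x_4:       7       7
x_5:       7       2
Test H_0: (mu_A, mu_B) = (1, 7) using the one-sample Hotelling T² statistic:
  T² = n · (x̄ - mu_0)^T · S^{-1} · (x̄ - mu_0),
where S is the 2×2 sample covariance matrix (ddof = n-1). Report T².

Step 1 — sample mean vector:
  mean(A) = (9 + 6 + 7 + 7 + 7) / 5 = 36/5 = 7.2
  mean(B) = (2 + 9 + 9 + 7 + 2) / 5 = 29/5 = 5.8
  x̄ = (7.2, 5.8),  deviation x̄ - mu_0 = (7.2, 5.8) - (1, 7) = (6.2, -1.2).

Step 2 — sample covariance matrix, S[i,j] = (1/(n-1)) · Σ_k (x_{k,i} - mean_i) · (x_{k,j} - mean_j), divisor n-1 = 4:
  S[A,A] = ((1.8)·(1.8) + (-1.2)·(-1.2) + (-0.2)·(-0.2) + (-0.2)·(-0.2) + (-0.2)·(-0.2)) / 4 = 4.8/4 = 1.2
  S[A,B] = ((1.8)·(-3.8) + (-1.2)·(3.2) + (-0.2)·(3.2) + (-0.2)·(1.2) + (-0.2)·(-3.8)) / 4 = -10.8/4 = -2.7
  S[B,B] = ((-3.8)·(-3.8) + (3.2)·(3.2) + (3.2)·(3.2) + (1.2)·(1.2) + (-3.8)·(-3.8)) / 4 = 50.8/4 = 12.7
  S = [[1.2, -2.7],
 [-2.7, 12.7]].

Step 3 — invert S. det(S) = 1.2·12.7 - (-2.7)² = 7.95.
  S^{-1} = (1/det) · [[d, -b], [-b, a]] = [[1.5975, 0.3396],
 [0.3396, 0.1509]].

Step 4 — quadratic form (x̄ - mu_0)^T · S^{-1} · (x̄ - mu_0):
  S^{-1} · (x̄ - mu_0) = (9.4969, 1.9245),
  (x̄ - mu_0)^T · [...] = (6.2)·(9.4969) + (-1.2)·(1.9245) = 56.5711.

Step 5 — scale by n: T² = 5 · 56.5711 = 282.8553.

T² ≈ 282.8553


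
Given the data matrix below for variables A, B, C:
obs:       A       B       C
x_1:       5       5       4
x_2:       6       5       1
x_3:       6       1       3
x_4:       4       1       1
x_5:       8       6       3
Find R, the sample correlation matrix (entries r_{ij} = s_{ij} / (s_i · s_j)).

Step 1 — column means:
  mean(A) = (5 + 6 + 6 + 4 + 8) / 5 = 29/5 = 5.8
  mean(B) = (5 + 5 + 1 + 1 + 6) / 5 = 18/5 = 3.6
  mean(C) = (4 + 1 + 3 + 1 + 3) / 5 = 12/5 = 2.4

Step 2 — sample variances and covariances s[i,j] = (1/(n-1)) · Σ_k (x_{k,i} - mean_i) · (x_{k,j} - mean_j), with n-1 = 4:
  s[A,A] = ((-0.8)·(-0.8) + (0.2)·(0.2) + (0.2)·(0.2) + (-1.8)·(-1.8) + (2.2)·(2.2)) / 4 = 8.8/4 = 2.2
  s[A,B] = ((-0.8)·(1.4) + (0.2)·(1.4) + (0.2)·(-2.6) + (-1.8)·(-2.6) + (2.2)·(2.4)) / 4 = 8.6/4 = 2.15
  s[A,C] = ((-0.8)·(1.6) + (0.2)·(-1.4) + (0.2)·(0.6) + (-1.8)·(-1.4) + (2.2)·(0.6)) / 4 = 2.4/4 = 0.6
  s[B,B] = ((1.4)·(1.4) + (1.4)·(1.4) + (-2.6)·(-2.6) + (-2.6)·(-2.6) + (2.4)·(2.4)) / 4 = 23.2/4 = 5.8
  s[B,C] = ((1.4)·(1.6) + (1.4)·(-1.4) + (-2.6)·(0.6) + (-2.6)·(-1.4) + (2.4)·(0.6)) / 4 = 3.8/4 = 0.95
  s[C,C] = ((1.6)·(1.6) + (-1.4)·(-1.4) + (0.6)·(0.6) + (-1.4)·(-1.4) + (0.6)·(0.6)) / 4 = 7.2/4 = 1.8
  Sample standard deviations s_i = √(s[i,i]):
  s(A) = √(2.2) = 1.4832
  s(B) = √(5.8) = 2.4083
  s(C) = √(1.8) = 1.3416

Step 3 — r_{ij} = s_{ij} / (s_i · s_j):
  r[A,A] = 1 (diagonal).
  r[A,B] = 2.15 / (1.4832 · 2.4083) = 2.15 / 3.5721 = 0.6019
  r[A,C] = 0.6 / (1.4832 · 1.3416) = 0.6 / 1.99 = 0.3015
  r[B,B] = 1 (diagonal).
  r[B,C] = 0.95 / (2.4083 · 1.3416) = 0.95 / 3.2311 = 0.294
  r[C,C] = 1 (diagonal).

R is symmetric with unit diagonal. Assembling:

R = [[1, 0.6019, 0.3015],
 [0.6019, 1, 0.294],
 [0.3015, 0.294, 1]]


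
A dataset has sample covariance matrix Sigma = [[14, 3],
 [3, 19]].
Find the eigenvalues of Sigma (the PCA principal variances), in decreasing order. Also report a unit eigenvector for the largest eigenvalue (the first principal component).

Step 1 — characteristic polynomial of 2×2 Sigma:
  det(Sigma - λI) = λ² - trace · λ + det = 0.
  trace = 14 + 19 = 33, det = 14·19 - (3)² = 257.
Step 2 — discriminant:
  Δ = trace² - 4·det = 1089 - 1028 = 61.
Step 3 — eigenvalues:
  λ = (trace ± √Δ)/2 = (33 ± 7.8102)/2,
  λ_1 = 20.4051,  λ_2 = 12.5949.

Step 4 — unit eigenvector for λ_1: solve (Sigma - λ_1 I)v = 0. First row:
  (14 - 20.4051)·v_x + (3)·v_y = 0, i.e. (-6.4051)·v_x + (3)·v_y = 0,
  so v ∝ (b, λ_1 - a) = (3, 6.4051) = u.
  ||u|| = √((3)² + (6.4051)²) = √(50.0256) ≈ 7.0729,
  v_1 = u/||u|| ≈ (0.4242, 0.9056) (||v_1|| = 1).

λ_1 = 20.4051,  λ_2 = 12.5949;  v_1 ≈ (0.4242, 0.9056)


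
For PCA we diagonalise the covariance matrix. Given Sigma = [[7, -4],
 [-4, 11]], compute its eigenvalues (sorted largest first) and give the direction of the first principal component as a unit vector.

Step 1 — characteristic polynomial of 2×2 Sigma:
  det(Sigma - λI) = λ² - trace · λ + det = 0.
  trace = 7 + 11 = 18, det = 7·11 - (-4)² = 61.
Step 2 — discriminant:
  Δ = trace² - 4·det = 324 - 244 = 80.
Step 3 — eigenvalues:
  λ = (trace ± √Δ)/2 = (18 ± 8.9443)/2,
  λ_1 = 13.4721,  λ_2 = 4.5279.

Step 4 — unit eigenvector for λ_1: solve (Sigma - λ_1 I)v = 0. First row:
  (7 - 13.4721)·v_x + (-4)·v_y = 0, i.e. (-6.4721)·v_x + (-4)·v_y = 0,
  so v ∝ (b, λ_1 - a) = (-4, 6.4721); multiply by -1 so the first entry is positive: u = (4, -6.4721).
  ||u|| = √((4)² + (-6.4721)²) = √(57.8885) ≈ 7.6085,
  v_1 = u/||u|| ≈ (0.5257, -0.8507) (||v_1|| = 1).

λ_1 = 13.4721,  λ_2 = 4.5279;  v_1 ≈ (0.5257, -0.8507)


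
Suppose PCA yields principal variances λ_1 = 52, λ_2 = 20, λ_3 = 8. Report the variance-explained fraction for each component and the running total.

Step 1 — total variance = trace(Sigma) = Σ λ_i = 52 + 20 + 8 = 80.

Step 2 — fraction explained by component i = λ_i / Σ λ:
  PC1: 52/80 = 0.65
  PC2: 20/80 = 0.25
  PC3: 8/80 = 0.1

Step 3 — cumulative fraction after k components = (λ_1 + ... + λ_k) / Σ λ:
  k = 1: 52/80 = 0.65
  k = 2: (52 + 20)/80 = 72/80 = 0.9
  k = 3: (52 + 20 + 8)/80 = 80/80 = 1

Summary (fraction, with percent):

explained: PC1 0.65 (65%), PC2 0.25 (25%), PC3 0.1 (10%);  cumulative: 0.65, 0.9, 1


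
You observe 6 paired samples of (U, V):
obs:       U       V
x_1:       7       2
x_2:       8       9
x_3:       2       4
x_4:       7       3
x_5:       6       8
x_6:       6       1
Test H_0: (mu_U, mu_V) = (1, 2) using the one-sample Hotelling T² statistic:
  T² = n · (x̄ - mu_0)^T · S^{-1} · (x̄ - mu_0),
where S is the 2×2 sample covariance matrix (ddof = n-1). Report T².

Step 1 — sample mean vector:
  mean(U) = (7 + 8 + 2 + 7 + 6 + 6) / 6 = 36/6 = 6
  mean(V) = (2 + 9 + 4 + 3 + 8 + 1) / 6 = 27/6 = 4.5
  x̄ = (6, 4.5),  deviation x̄ - mu_0 = (6, 4.5) - (1, 2) = (5, 2.5).

Step 2 — sample covariance matrix, S[i,j] = (1/(n-1)) · Σ_k (x_{k,i} - mean_i) · (x_{k,j} - mean_j), divisor n-1 = 5:
  S[U,U] = ((1)·(1) + (2)·(2) + (-4)·(-4) + (1)·(1) + (0)·(0) + (0)·(0)) / 5 = 22/5 = 4.4
  S[U,V] = ((1)·(-2.5) + (2)·(4.5) + (-4)·(-0.5) + (1)·(-1.5) + (0)·(3.5) + (0)·(-3.5)) / 5 = 7/5 = 1.4
  S[V,V] = ((-2.5)·(-2.5) + (4.5)·(4.5) + (-0.5)·(-0.5) + (-1.5)·(-1.5) + (3.5)·(3.5) + (-3.5)·(-3.5)) / 5 = 53.5/5 = 10.7
  S = [[4.4, 1.4],
 [1.4, 10.7]].

Step 3 — invert S. det(S) = 4.4·10.7 - (1.4)² = 45.12.
  S^{-1} = (1/det) · [[d, -b], [-b, a]] = [[0.2371, -0.031],
 [-0.031, 0.0975]].

Step 4 — quadratic form (x̄ - mu_0)^T · S^{-1} · (x̄ - mu_0):
  S^{-1} · (x̄ - mu_0) = (1.1082, 0.0887),
  (x̄ - mu_0)^T · [...] = (5)·(1.1082) + (2.5)·(0.0887) = 5.7624.

Step 5 — scale by n: T² = 6 · 5.7624 = 34.5745.

T² ≈ 34.5745


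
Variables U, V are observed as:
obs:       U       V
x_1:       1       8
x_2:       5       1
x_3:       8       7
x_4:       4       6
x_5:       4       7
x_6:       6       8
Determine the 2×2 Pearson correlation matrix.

Step 1 — column means:
  mean(U) = (1 + 5 + 8 + 4 + 4 + 6) / 6 = 28/6 = 4.6667
  mean(V) = (8 + 1 + 7 + 6 + 7 + 8) / 6 = 37/6 = 6.1667

Step 2 — sample variances and covariances s[i,j] = (1/(n-1)) · Σ_k (x_{k,i} - mean_i) · (x_{k,j} - mean_j), with n-1 = 5:
  s[U,U] = ((-3.6667)·(-3.6667) + (0.3333)·(0.3333) + (3.3333)·(3.3333) + (-0.6667)·(-0.6667) + (-0.6667)·(-0.6667) + (1.3333)·(1.3333)) / 5 = 27.3333/5 = 5.4667
  s[U,V] = ((-3.6667)·(1.8333) + (0.3333)·(-5.1667) + (3.3333)·(0.8333) + (-0.6667)·(-0.1667) + (-0.6667)·(0.8333) + (1.3333)·(1.8333)) / 5 = -3.6667/5 = -0.7333
  s[V,V] = ((1.8333)·(1.8333) + (-5.1667)·(-5.1667) + (0.8333)·(0.8333) + (-0.1667)·(-0.1667) + (0.8333)·(0.8333) + (1.8333)·(1.8333)) / 5 = 34.8333/5 = 6.9667
  Sample standard deviations s_i = √(s[i,i]):
  s(U) = √(5.4667) = 2.3381
  s(V) = √(6.9667) = 2.6394

Step 3 — r_{ij} = s_{ij} / (s_i · s_j):
  r[U,U] = 1 (diagonal).
  r[U,V] = -0.7333 / (2.3381 · 2.6394) = -0.7333 / 6.1713 = -0.1188
  r[V,V] = 1 (diagonal).

R is symmetric with unit diagonal. Assembling:

R = [[1, -0.1188],
 [-0.1188, 1]]


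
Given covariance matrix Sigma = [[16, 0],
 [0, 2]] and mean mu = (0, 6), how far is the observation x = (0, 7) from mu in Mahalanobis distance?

Step 1 — centre the observation: (x - mu) = (0, 1).

Step 2 — invert Sigma. det(Sigma) = 16·2 - (0)² = 32.
  Sigma^{-1} = (1/det) · [[d, -b], [-b, a]] = [[0.0625, 0],
 [0, 0.5]].

Step 3 — form the quadratic (x - mu)^T · Sigma^{-1} · (x - mu):
  Sigma^{-1} · (x - mu) = (0, 0.5).
  (x - mu)^T · [Sigma^{-1} · (x - mu)] = (0)·(0) + (1)·(0.5) = 0.5.

Step 4 — take square root: d = √(0.5) ≈ 0.7071.

d(x, mu) = √(0.5) ≈ 0.7071


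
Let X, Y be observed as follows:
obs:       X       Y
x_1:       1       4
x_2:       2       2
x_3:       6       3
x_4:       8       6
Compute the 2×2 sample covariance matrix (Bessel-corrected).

Step 1 — column means:
  mean(X) = (1 + 2 + 6 + 8) / 4 = 17/4 = 4.25
  mean(Y) = (4 + 2 + 3 + 6) / 4 = 15/4 = 3.75

Step 2 — sample covariance S[i,j] = (1/(n-1)) · Σ_k (x_{k,i} - mean_i) · (x_{k,j} - mean_j), with n-1 = 3.
  S[X,X] = ((-3.25)·(-3.25) + (-2.25)·(-2.25) + (1.75)·(1.75) + (3.75)·(3.75)) / 3 = 32.75/3 = 10.9167
  S[X,Y] = ((-3.25)·(0.25) + (-2.25)·(-1.75) + (1.75)·(-0.75) + (3.75)·(2.25)) / 3 = 10.25/3 = 3.4167
  S[Y,Y] = ((0.25)·(0.25) + (-1.75)·(-1.75) + (-0.75)·(-0.75) + (2.25)·(2.25)) / 3 = 8.75/3 = 2.9167

S is symmetric (S[j,i] = S[i,j]). Assembling:

S = [[10.9167, 3.4167],
 [3.4167, 2.9167]]


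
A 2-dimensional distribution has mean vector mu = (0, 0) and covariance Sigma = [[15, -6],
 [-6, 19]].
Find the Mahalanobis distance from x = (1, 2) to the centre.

Step 1 — centre the observation: (x - mu) = (1, 2).

Step 2 — invert Sigma. det(Sigma) = 15·19 - (-6)² = 249.
  Sigma^{-1} = (1/det) · [[d, -b], [-b, a]] = [[0.0763, 0.0241],
 [0.0241, 0.0602]].

Step 3 — form the quadratic (x - mu)^T · Sigma^{-1} · (x - mu):
  Sigma^{-1} · (x - mu) = (0.1245, 0.1446).
  (x - mu)^T · [Sigma^{-1} · (x - mu)] = (1)·(0.1245) + (2)·(0.1446) = 0.4137.

Step 4 — take square root: d = √(0.4137) ≈ 0.6432.

d(x, mu) = √(0.4137) ≈ 0.6432


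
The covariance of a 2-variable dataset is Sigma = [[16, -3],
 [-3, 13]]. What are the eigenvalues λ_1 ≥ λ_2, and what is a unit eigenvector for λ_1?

Step 1 — characteristic polynomial of 2×2 Sigma:
  det(Sigma - λI) = λ² - trace · λ + det = 0.
  trace = 16 + 13 = 29, det = 16·13 - (-3)² = 199.
Step 2 — discriminant:
  Δ = trace² - 4·det = 841 - 796 = 45.
Step 3 — eigenvalues:
  λ = (trace ± √Δ)/2 = (29 ± 6.7082)/2,
  λ_1 = 17.8541,  λ_2 = 11.1459.

Step 4 — unit eigenvector for λ_1: solve (Sigma - λ_1 I)v = 0. First row:
  (16 - 17.8541)·v_x + (-3)·v_y = 0, i.e. (-1.8541)·v_x + (-3)·v_y = 0,
  so v ∝ (b, λ_1 - a) = (-3, 1.8541); multiply by -1 so the first entry is positive: u = (3, -1.8541).
  ||u|| = √((3)² + (-1.8541)²) = √(12.4377) ≈ 3.5267,
  v_1 = u/||u|| ≈ (0.8507, -0.5257) (||v_1|| = 1).

λ_1 = 17.8541,  λ_2 = 11.1459;  v_1 ≈ (0.8507, -0.5257)


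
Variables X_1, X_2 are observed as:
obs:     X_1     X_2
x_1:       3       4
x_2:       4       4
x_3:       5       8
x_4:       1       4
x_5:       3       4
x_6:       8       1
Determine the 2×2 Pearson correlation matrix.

Step 1 — column means:
  mean(X_1) = (3 + 4 + 5 + 1 + 3 + 8) / 6 = 24/6 = 4
  mean(X_2) = (4 + 4 + 8 + 4 + 4 + 1) / 6 = 25/6 = 4.1667

Step 2 — sample variances and covariances s[i,j] = (1/(n-1)) · Σ_k (x_{k,i} - mean_i) · (x_{k,j} - mean_j), with n-1 = 5:
  s[X_1,X_1] = ((-1)·(-1) + (0)·(0) + (1)·(1) + (-3)·(-3) + (-1)·(-1) + (4)·(4)) / 5 = 28/5 = 5.6
  s[X_1,X_2] = ((-1)·(-0.1667) + (0)·(-0.1667) + (1)·(3.8333) + (-3)·(-0.1667) + (-1)·(-0.1667) + (4)·(-3.1667)) / 5 = -8/5 = -1.6
  s[X_2,X_2] = ((-0.1667)·(-0.1667) + (-0.1667)·(-0.1667) + (3.8333)·(3.8333) + (-0.1667)·(-0.1667) + (-0.1667)·(-0.1667) + (-3.1667)·(-3.1667)) / 5 = 24.8333/5 = 4.9667
  Sample standard deviations s_i = √(s[i,i]):
  s(X_1) = √(5.6) = 2.3664
  s(X_2) = √(4.9667) = 2.2286

Step 3 — r_{ij} = s_{ij} / (s_i · s_j):
  r[X_1,X_1] = 1 (diagonal).
  r[X_1,X_2] = -1.6 / (2.3664 · 2.2286) = -1.6 / 5.2738 = -0.3034
  r[X_2,X_2] = 1 (diagonal).

R is symmetric with unit diagonal. Assembling:

R = [[1, -0.3034],
 [-0.3034, 1]]


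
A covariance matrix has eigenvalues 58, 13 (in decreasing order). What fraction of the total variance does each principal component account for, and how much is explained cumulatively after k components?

Step 1 — total variance = trace(Sigma) = Σ λ_i = 58 + 13 = 71.

Step 2 — fraction explained by component i = λ_i / Σ λ:
  PC1: 58/71 = 0.8169
  PC2: 13/71 = 0.1831

Step 3 — cumulative fraction after k components = (λ_1 + ... + λ_k) / Σ λ:
  k = 1: 58/71 = 0.8169
  k = 2: (58 + 13)/71 = 71/71 = 1

Summary (fraction, with percent):

explained: PC1 0.8169 (81.69%), PC2 0.1831 (18.31%);  cumulative: 0.8169, 1


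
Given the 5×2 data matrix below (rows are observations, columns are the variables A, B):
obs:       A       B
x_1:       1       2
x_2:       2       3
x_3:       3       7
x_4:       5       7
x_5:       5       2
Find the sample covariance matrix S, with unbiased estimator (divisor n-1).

Step 1 — column means:
  mean(A) = (1 + 2 + 3 + 5 + 5) / 5 = 16/5 = 3.2
  mean(B) = (2 + 3 + 7 + 7 + 2) / 5 = 21/5 = 4.2

Step 2 — sample covariance S[i,j] = (1/(n-1)) · Σ_k (x_{k,i} - mean_i) · (x_{k,j} - mean_j), with n-1 = 4.
  S[A,A] = ((-2.2)·(-2.2) + (-1.2)·(-1.2) + (-0.2)·(-0.2) + (1.8)·(1.8) + (1.8)·(1.8)) / 4 = 12.8/4 = 3.2
  S[A,B] = ((-2.2)·(-2.2) + (-1.2)·(-1.2) + (-0.2)·(2.8) + (1.8)·(2.8) + (1.8)·(-2.2)) / 4 = 6.8/4 = 1.7
  S[B,B] = ((-2.2)·(-2.2) + (-1.2)·(-1.2) + (2.8)·(2.8) + (2.8)·(2.8) + (-2.2)·(-2.2)) / 4 = 26.8/4 = 6.7

S is symmetric (S[j,i] = S[i,j]). Assembling:

S = [[3.2, 1.7],
 [1.7, 6.7]]


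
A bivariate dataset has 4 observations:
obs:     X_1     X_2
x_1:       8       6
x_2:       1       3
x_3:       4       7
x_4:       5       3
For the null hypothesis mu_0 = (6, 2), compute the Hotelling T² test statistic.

Step 1 — sample mean vector:
  mean(X_1) = (8 + 1 + 4 + 5) / 4 = 18/4 = 4.5
  mean(X_2) = (6 + 3 + 7 + 3) / 4 = 19/4 = 4.75
  x̄ = (4.5, 4.75),  deviation x̄ - mu_0 = (4.5, 4.75) - (6, 2) = (-1.5, 2.75).

Step 2 — sample covariance matrix, S[i,j] = (1/(n-1)) · Σ_k (x_{k,i} - mean_i) · (x_{k,j} - mean_j), divisor n-1 = 3:
  S[X_1,X_1] = ((3.5)·(3.5) + (-3.5)·(-3.5) + (-0.5)·(-0.5) + (0.5)·(0.5)) / 3 = 25/3 = 8.3333
  S[X_1,X_2] = ((3.5)·(1.25) + (-3.5)·(-1.75) + (-0.5)·(2.25) + (0.5)·(-1.75)) / 3 = 8.5/3 = 2.8333
  S[X_2,X_2] = ((1.25)·(1.25) + (-1.75)·(-1.75) + (2.25)·(2.25) + (-1.75)·(-1.75)) / 3 = 12.75/3 = 4.25
  S = [[8.3333, 2.8333],
 [2.8333, 4.25]].

Step 3 — invert S. det(S) = 8.3333·4.25 - (2.8333)² = 27.3889.
  S^{-1} = (1/det) · [[d, -b], [-b, a]] = [[0.1552, -0.1034],
 [-0.1034, 0.3043]].

Step 4 — quadratic form (x̄ - mu_0)^T · S^{-1} · (x̄ - mu_0):
  S^{-1} · (x̄ - mu_0) = (-0.5172, 0.9919),
  (x̄ - mu_0)^T · [...] = (-1.5)·(-0.5172) + (2.75)·(0.9919) = 3.5035.

Step 5 — scale by n: T² = 4 · 3.5035 = 14.0142.

T² ≈ 14.0142


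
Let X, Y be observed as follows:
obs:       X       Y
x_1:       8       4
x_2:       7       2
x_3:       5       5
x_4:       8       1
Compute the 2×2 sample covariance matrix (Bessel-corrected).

Step 1 — column means:
  mean(X) = (8 + 7 + 5 + 8) / 4 = 28/4 = 7
  mean(Y) = (4 + 2 + 5 + 1) / 4 = 12/4 = 3

Step 2 — sample covariance S[i,j] = (1/(n-1)) · Σ_k (x_{k,i} - mean_i) · (x_{k,j} - mean_j), with n-1 = 3.
  S[X,X] = ((1)·(1) + (0)·(0) + (-2)·(-2) + (1)·(1)) / 3 = 6/3 = 2
  S[X,Y] = ((1)·(1) + (0)·(-1) + (-2)·(2) + (1)·(-2)) / 3 = -5/3 = -1.6667
  S[Y,Y] = ((1)·(1) + (-1)·(-1) + (2)·(2) + (-2)·(-2)) / 3 = 10/3 = 3.3333

S is symmetric (S[j,i] = S[i,j]). Assembling:

S = [[2, -1.6667],
 [-1.6667, 3.3333]]


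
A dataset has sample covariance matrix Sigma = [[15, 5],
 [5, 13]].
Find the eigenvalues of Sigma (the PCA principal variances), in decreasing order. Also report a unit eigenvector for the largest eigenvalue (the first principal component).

Step 1 — characteristic polynomial of 2×2 Sigma:
  det(Sigma - λI) = λ² - trace · λ + det = 0.
  trace = 15 + 13 = 28, det = 15·13 - (5)² = 170.
Step 2 — discriminant:
  Δ = trace² - 4·det = 784 - 680 = 104.
Step 3 — eigenvalues:
  λ = (trace ± √Δ)/2 = (28 ± 10.198)/2,
  λ_1 = 19.099,  λ_2 = 8.901.

Step 4 — unit eigenvector for λ_1: solve (Sigma - λ_1 I)v = 0. First row:
  (15 - 19.099)·v_x + (5)·v_y = 0, i.e. (-4.099)·v_x + (5)·v_y = 0,
  so v ∝ (b, λ_1 - a) = (5, 4.099) = u.
  ||u|| = √((5)² + (4.099)²) = √(41.802) ≈ 6.4654,
  v_1 = u/||u|| ≈ (0.7733, 0.634) (||v_1|| = 1).

λ_1 = 19.099,  λ_2 = 8.901;  v_1 ≈ (0.7733, 0.634)


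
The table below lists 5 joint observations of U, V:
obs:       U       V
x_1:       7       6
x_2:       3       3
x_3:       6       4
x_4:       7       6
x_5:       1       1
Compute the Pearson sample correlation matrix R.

Step 1 — column means:
  mean(U) = (7 + 3 + 6 + 7 + 1) / 5 = 24/5 = 4.8
  mean(V) = (6 + 3 + 4 + 6 + 1) / 5 = 20/5 = 4

Step 2 — sample variances and covariances s[i,j] = (1/(n-1)) · Σ_k (x_{k,i} - mean_i) · (x_{k,j} - mean_j), with n-1 = 4:
  s[U,U] = ((2.2)·(2.2) + (-1.8)·(-1.8) + (1.2)·(1.2) + (2.2)·(2.2) + (-3.8)·(-3.8)) / 4 = 28.8/4 = 7.2
  s[U,V] = ((2.2)·(2) + (-1.8)·(-1) + (1.2)·(0) + (2.2)·(2) + (-3.8)·(-3)) / 4 = 22/4 = 5.5
  s[V,V] = ((2)·(2) + (-1)·(-1) + (0)·(0) + (2)·(2) + (-3)·(-3)) / 4 = 18/4 = 4.5
  Sample standard deviations s_i = √(s[i,i]):
  s(U) = √(7.2) = 2.6833
  s(V) = √(4.5) = 2.1213

Step 3 — r_{ij} = s_{ij} / (s_i · s_j):
  r[U,U] = 1 (diagonal).
  r[U,V] = 5.5 / (2.6833 · 2.1213) = 5.5 / 5.6921 = 0.9663
  r[V,V] = 1 (diagonal).

R is symmetric with unit diagonal. Assembling:

R = [[1, 0.9663],
 [0.9663, 1]]


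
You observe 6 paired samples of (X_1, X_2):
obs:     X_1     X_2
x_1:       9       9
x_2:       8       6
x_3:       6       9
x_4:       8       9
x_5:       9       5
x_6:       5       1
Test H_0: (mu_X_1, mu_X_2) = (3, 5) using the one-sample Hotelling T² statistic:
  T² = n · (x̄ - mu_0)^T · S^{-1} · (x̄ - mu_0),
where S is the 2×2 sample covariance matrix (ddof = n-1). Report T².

Step 1 — sample mean vector:
  mean(X_1) = (9 + 8 + 6 + 8 + 9 + 5) / 6 = 45/6 = 7.5
  mean(X_2) = (9 + 6 + 9 + 9 + 5 + 1) / 6 = 39/6 = 6.5
  x̄ = (7.5, 6.5),  deviation x̄ - mu_0 = (7.5, 6.5) - (3, 5) = (4.5, 1.5).

Step 2 — sample covariance matrix, S[i,j] = (1/(n-1)) · Σ_k (x_{k,i} - mean_i) · (x_{k,j} - mean_j), divisor n-1 = 5:
  S[X_1,X_1] = ((1.5)·(1.5) + (0.5)·(0.5) + (-1.5)·(-1.5) + (0.5)·(0.5) + (1.5)·(1.5) + (-2.5)·(-2.5)) / 5 = 13.5/5 = 2.7
  S[X_1,X_2] = ((1.5)·(2.5) + (0.5)·(-0.5) + (-1.5)·(2.5) + (0.5)·(2.5) + (1.5)·(-1.5) + (-2.5)·(-5.5)) / 5 = 12.5/5 = 2.5
  S[X_2,X_2] = ((2.5)·(2.5) + (-0.5)·(-0.5) + (2.5)·(2.5) + (2.5)·(2.5) + (-1.5)·(-1.5) + (-5.5)·(-5.5)) / 5 = 51.5/5 = 10.3
  S = [[2.7, 2.5],
 [2.5, 10.3]].

Step 3 — invert S. det(S) = 2.7·10.3 - (2.5)² = 21.56.
  S^{-1} = (1/det) · [[d, -b], [-b, a]] = [[0.4777, -0.116],
 [-0.116, 0.1252]].

Step 4 — quadratic form (x̄ - mu_0)^T · S^{-1} · (x̄ - mu_0):
  S^{-1} · (x̄ - mu_0) = (1.9759, -0.334),
  (x̄ - mu_0)^T · [...] = (4.5)·(1.9759) + (1.5)·(-0.334) = 8.3905.

Step 5 — scale by n: T² = 6 · 8.3905 = 50.3432.

T² ≈ 50.3432


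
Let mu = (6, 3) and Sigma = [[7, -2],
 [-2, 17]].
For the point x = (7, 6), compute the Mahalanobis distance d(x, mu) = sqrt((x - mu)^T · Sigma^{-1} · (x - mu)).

Step 1 — centre the observation: (x - mu) = (1, 3).

Step 2 — invert Sigma. det(Sigma) = 7·17 - (-2)² = 115.
  Sigma^{-1} = (1/det) · [[d, -b], [-b, a]] = [[0.1478, 0.0174],
 [0.0174, 0.0609]].

Step 3 — form the quadratic (x - mu)^T · Sigma^{-1} · (x - mu):
  Sigma^{-1} · (x - mu) = (0.2, 0.2).
  (x - mu)^T · [Sigma^{-1} · (x - mu)] = (1)·(0.2) + (3)·(0.2) = 0.8.

Step 4 — take square root: d = √(0.8) ≈ 0.8944.

d(x, mu) = √(0.8) ≈ 0.8944
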